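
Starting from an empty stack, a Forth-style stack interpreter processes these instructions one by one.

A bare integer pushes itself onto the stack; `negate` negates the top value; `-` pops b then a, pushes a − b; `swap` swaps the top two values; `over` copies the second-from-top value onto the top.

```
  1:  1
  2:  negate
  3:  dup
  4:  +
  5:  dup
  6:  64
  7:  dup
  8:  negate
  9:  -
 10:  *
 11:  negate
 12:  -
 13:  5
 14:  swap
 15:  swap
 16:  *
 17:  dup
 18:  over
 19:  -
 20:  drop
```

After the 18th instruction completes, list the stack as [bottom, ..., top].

[-1290, -1290, -1290]

1      -> [1]
negate -> [-1]
dup    -> [-1, -1]
+      -> [-2]
dup    -> [-2, -2]
64     -> [-2, -2, 64]
dup    -> [-2, -2, 64, 64]
negate -> [-2, -2, 64, -64]
-      -> [-2, -2, 128]
*      -> [-2, -256]
negate -> [-2, 256]
-      -> [-258]
5      -> [-258, 5]
swap   -> [5, -258]
swap   -> [-258, 5]
*      -> [-1290]
dup    -> [-1290, -1290]
over   -> [-1290, -1290, -1290]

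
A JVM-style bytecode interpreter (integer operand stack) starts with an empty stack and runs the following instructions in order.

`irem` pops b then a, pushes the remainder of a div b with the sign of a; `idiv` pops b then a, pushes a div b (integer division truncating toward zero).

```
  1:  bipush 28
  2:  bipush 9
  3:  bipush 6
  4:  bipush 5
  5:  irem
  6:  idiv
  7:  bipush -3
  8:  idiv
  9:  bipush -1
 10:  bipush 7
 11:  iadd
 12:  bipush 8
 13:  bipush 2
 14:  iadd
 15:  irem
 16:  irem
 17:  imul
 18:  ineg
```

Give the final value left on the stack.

bipush 28 → 28
bipush 9  → 28 9
bipush 6  → 28 9 6
bipush 5  → 28 9 6 5
irem      → 28 9 1
idiv      → 28 9
bipush -3 → 28 9 -3
idiv      → 28 -3
bipush -1 → 28 -3 -1
bipush 7  → 28 -3 -1 7
iadd      → 28 -3 6
bipush 8  → 28 -3 6 8
bipush 2  → 28 -3 6 8 2
iadd      → 28 -3 6 10
irem      → 28 -3 6
irem      → 28 -3
imul      → -84
ineg      → 84

84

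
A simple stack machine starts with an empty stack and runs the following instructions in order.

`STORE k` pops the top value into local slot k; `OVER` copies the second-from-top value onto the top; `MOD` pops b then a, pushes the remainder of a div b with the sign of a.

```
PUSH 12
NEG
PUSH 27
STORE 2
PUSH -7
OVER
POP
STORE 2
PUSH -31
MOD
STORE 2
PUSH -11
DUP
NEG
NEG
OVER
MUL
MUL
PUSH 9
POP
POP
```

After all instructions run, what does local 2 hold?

PUSH 12   12
NEG       -12
PUSH 27   -12 27
STORE 2   -12
PUSH -7   -12 -7
OVER      -12 -7 -12
POP       -12 -7
STORE 2   -12
PUSH -31  -12 -31
MOD       -12
STORE 2   (empty)
PUSH -11  -11
DUP       -11 -11
NEG       -11 11
NEG       -11 -11
OVER      -11 -11 -11
MUL       -11 121
MUL       -1331
PUSH 9    -1331 9
POP       -1331
POP       (empty)

-12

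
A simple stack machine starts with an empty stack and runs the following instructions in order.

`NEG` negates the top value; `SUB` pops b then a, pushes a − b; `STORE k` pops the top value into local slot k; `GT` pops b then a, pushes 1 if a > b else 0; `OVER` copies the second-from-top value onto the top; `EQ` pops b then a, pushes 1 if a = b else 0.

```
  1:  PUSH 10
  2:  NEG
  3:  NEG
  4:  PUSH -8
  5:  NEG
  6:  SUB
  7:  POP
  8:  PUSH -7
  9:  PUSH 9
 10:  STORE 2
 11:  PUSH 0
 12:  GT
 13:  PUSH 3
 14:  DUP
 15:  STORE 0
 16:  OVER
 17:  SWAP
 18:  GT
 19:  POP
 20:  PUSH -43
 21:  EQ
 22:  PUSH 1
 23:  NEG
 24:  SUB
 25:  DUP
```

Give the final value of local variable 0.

PUSH 10  : 10
NEG      : -10
NEG      : 10
PUSH -8  : 10 -8
NEG      : 10 8
SUB      : 2
POP      : (empty)
PUSH -7  : -7
PUSH 9   : -7 9
STORE 2  : -7
PUSH 0   : -7 0
GT       : 0
PUSH 3   : 0 3
DUP      : 0 3 3
STORE 0  : 0 3
OVER     : 0 3 0
SWAP     : 0 0 3
GT       : 0 0
POP      : 0
PUSH -43 : 0 -43
EQ       : 0
PUSH 1   : 0 1
NEG      : 0 -1
SUB      : 1
DUP      : 1 1

3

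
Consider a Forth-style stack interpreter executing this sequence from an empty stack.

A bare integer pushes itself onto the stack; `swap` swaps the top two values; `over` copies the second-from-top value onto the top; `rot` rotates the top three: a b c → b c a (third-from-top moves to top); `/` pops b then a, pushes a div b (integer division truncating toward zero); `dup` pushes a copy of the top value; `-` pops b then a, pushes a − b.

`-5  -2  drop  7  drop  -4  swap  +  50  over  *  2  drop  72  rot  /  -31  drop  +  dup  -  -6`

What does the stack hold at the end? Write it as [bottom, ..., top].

[0, -6]

-5   → [-5]
-2   → [-5, -2]
drop → [-5]
7    → [-5, 7]
drop → [-5]
-4   → [-5, -4]
swap → [-4, -5]
+    → [-9]
50   → [-9, 50]
over → [-9, 50, -9]
*    → [-9, -450]
2    → [-9, -450, 2]
drop → [-9, -450]
72   → [-9, -450, 72]
rot  → [-450, 72, -9]
/    → [-450, -8]
-31  → [-450, -8, -31]
drop → [-450, -8]
+    → [-458]
dup  → [-458, -458]
-    → [0]
-6   → [0, -6]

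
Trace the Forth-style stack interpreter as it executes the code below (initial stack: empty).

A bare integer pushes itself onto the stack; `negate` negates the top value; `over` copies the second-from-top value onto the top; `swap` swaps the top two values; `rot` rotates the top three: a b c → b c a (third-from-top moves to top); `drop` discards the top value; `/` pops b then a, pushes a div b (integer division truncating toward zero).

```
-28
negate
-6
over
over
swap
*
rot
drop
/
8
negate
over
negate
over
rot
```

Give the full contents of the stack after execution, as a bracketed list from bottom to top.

[0, 0, -8, -8]

-28    → [-28]
negate → [28]
-6     → [28, -6]
over   → [28, -6, 28]
over   → [28, -6, 28, -6]
swap   → [28, -6, -6, 28]
*      → [28, -6, -168]
rot    → [-6, -168, 28]
drop   → [-6, -168]
/      → [0]
8      → [0, 8]
negate → [0, -8]
over   → [0, -8, 0]
negate → [0, -8, 0]
over   → [0, -8, 0, -8]
rot    → [0, 0, -8, -8]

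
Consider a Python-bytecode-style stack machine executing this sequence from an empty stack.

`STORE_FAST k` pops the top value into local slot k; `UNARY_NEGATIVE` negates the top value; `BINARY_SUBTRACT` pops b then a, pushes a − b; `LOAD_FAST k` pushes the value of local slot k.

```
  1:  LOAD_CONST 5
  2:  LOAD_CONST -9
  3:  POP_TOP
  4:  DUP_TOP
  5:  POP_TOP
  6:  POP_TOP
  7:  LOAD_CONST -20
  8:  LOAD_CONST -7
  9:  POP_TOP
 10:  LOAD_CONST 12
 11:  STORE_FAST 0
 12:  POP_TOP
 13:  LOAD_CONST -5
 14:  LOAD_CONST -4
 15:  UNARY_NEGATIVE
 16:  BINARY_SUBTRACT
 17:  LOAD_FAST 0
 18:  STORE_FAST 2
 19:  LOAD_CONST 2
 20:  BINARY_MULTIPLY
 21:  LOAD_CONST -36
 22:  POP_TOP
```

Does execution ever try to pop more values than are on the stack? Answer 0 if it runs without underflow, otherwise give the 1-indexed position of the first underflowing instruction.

0

LOAD_CONST 5     5
LOAD_CONST -9    5 -9
POP_TOP          5
DUP_TOP          5 5
POP_TOP          5
POP_TOP          (empty)
LOAD_CONST -20   -20
LOAD_CONST -7    -20 -7
POP_TOP          -20
LOAD_CONST 12    -20 12
STORE_FAST 0     -20
POP_TOP          (empty)
LOAD_CONST -5    -5
LOAD_CONST -4    -5 -4
UNARY_NEGATIVE   -5 4
BINARY_SUBTRACT  -9
LOAD_FAST 0      -9 12
STORE_FAST 2     -9
LOAD_CONST 2     -9 2
BINARY_MULTIPLY  -18
LOAD_CONST -36   -18 -36
POP_TOP          -18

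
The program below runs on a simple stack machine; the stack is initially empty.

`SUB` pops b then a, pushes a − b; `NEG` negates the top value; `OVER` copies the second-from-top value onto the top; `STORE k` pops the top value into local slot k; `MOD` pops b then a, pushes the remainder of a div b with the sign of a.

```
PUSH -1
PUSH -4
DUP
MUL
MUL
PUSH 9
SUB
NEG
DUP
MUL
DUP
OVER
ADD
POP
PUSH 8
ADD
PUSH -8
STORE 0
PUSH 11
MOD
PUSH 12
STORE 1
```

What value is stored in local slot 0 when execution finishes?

-8

PUSH -1 : -1
PUSH -4 : -1 -4
DUP     : -1 -4 -4
MUL     : -1 16
MUL     : -16
PUSH 9  : -16 9
SUB     : -25
NEG     : 25
DUP     : 25 25
MUL     : 625
DUP     : 625 625
OVER    : 625 625 625
ADD     : 625 1250
POP     : 625
PUSH 8  : 625 8
ADD     : 633
PUSH -8 : 633 -8
STORE 0 : 633
PUSH 11 : 633 11
MOD     : 6
PUSH 12 : 6 12
STORE 1 : 6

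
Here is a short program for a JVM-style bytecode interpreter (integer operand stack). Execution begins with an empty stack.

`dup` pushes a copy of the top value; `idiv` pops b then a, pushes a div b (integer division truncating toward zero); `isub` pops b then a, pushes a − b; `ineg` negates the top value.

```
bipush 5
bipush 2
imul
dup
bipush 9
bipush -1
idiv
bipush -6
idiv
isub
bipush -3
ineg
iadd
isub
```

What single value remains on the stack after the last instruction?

bipush 5   5
bipush 2   5 2
imul       10
dup        10 10
bipush 9   10 10 9
bipush -1  10 10 9 -1
idiv       10 10 -9
bipush -6  10 10 -9 -6
idiv       10 10 1
isub       10 9
bipush -3  10 9 -3
ineg       10 9 3
iadd       10 12
isub       -2

-2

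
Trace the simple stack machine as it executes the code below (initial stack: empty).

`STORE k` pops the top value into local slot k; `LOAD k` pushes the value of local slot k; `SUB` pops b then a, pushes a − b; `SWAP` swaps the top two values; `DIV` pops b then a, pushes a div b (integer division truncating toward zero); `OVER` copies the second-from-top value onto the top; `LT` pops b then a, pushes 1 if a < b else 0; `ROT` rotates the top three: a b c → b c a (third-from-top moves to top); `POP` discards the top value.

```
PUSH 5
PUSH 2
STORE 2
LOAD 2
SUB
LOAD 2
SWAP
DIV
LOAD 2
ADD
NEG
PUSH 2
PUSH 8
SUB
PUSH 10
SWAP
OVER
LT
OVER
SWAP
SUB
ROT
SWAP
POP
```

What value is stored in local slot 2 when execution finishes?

PUSH 5  : 5
PUSH 2  : 5 2
STORE 2 : 5
LOAD 2  : 5 2
SUB     : 3
LOAD 2  : 3 2
SWAP    : 2 3
DIV     : 0
LOAD 2  : 0 2
ADD     : 2
NEG     : -2
PUSH 2  : -2 2
PUSH 8  : -2 2 8
SUB     : -2 -6
PUSH 10 : -2 -6 10
SWAP    : -2 10 -6
OVER    : -2 10 -6 10
LT      : -2 10 1
OVER    : -2 10 1 10
SWAP    : -2 10 10 1
SUB     : -2 10 9
ROT     : 10 9 -2
SWAP    : 10 -2 9
POP     : 10 -2

2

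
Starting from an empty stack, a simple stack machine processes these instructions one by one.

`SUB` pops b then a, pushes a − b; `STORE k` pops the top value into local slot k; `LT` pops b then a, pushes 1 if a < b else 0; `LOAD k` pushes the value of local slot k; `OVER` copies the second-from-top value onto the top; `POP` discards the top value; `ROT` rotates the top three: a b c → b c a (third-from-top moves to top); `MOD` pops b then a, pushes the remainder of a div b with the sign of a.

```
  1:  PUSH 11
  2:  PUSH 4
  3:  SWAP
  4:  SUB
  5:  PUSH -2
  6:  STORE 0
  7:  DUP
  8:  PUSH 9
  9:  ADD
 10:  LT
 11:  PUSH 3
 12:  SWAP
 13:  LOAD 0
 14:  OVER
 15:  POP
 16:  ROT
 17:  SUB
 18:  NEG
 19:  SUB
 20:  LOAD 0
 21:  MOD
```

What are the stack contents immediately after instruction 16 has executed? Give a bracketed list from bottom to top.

PUSH 11 -> [11]
PUSH 4  -> [11, 4]
SWAP    -> [4, 11]
SUB     -> [-7]
PUSH -2 -> [-7, -2]
STORE 0 -> [-7]
DUP     -> [-7, -7]
PUSH 9  -> [-7, -7, 9]
ADD     -> [-7, 2]
LT      -> [1]
PUSH 3  -> [1, 3]
SWAP    -> [3, 1]
LOAD 0  -> [3, 1, -2]
OVER    -> [3, 1, -2, 1]
POP     -> [3, 1, -2]
ROT     -> [1, -2, 3]

[1, -2, 3]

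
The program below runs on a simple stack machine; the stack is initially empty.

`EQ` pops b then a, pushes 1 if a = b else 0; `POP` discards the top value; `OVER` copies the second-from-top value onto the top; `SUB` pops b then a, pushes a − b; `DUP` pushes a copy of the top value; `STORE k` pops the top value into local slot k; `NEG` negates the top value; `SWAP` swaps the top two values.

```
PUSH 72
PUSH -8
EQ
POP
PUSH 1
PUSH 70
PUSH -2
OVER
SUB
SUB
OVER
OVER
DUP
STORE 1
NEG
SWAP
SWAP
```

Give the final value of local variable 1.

142

PUSH 72 : [72]
PUSH -8 : [72, -8]
EQ      : [0]
POP     : []
PUSH 1  : [1]
PUSH 70 : [1, 70]
PUSH -2 : [1, 70, -2]
OVER    : [1, 70, -2, 70]
SUB     : [1, 70, -72]
SUB     : [1, 142]
OVER    : [1, 142, 1]
OVER    : [1, 142, 1, 142]
DUP     : [1, 142, 1, 142, 142]
STORE 1 : [1, 142, 1, 142]
NEG     : [1, 142, 1, -142]
SWAP    : [1, 142, -142, 1]
SWAP    : [1, 142, 1, -142]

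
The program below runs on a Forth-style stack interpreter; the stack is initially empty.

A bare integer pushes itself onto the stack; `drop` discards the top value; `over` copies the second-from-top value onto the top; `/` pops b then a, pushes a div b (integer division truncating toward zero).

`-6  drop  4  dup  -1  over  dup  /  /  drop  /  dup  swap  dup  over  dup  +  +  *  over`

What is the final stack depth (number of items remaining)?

3

-6   → [-6]
drop → []
4    → [4]
dup  → [4, 4]
-1   → [4, 4, -1]
over → [4, 4, -1, 4]
dup  → [4, 4, -1, 4, 4]
/    → [4, 4, -1, 1]
/    → [4, 4, -1]
drop → [4, 4]
/    → [1]
dup  → [1, 1]
swap → [1, 1]
dup  → [1, 1, 1]
over → [1, 1, 1, 1]
dup  → [1, 1, 1, 1, 1]
+    → [1, 1, 1, 2]
+    → [1, 1, 3]
*    → [1, 3]
over → [1, 3, 1]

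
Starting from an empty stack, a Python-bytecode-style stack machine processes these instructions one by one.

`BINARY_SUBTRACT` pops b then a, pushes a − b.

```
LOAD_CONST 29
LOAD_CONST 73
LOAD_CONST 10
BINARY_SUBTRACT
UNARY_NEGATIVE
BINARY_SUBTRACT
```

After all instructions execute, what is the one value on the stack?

LOAD_CONST 29    [29]
LOAD_CONST 73    [29, 73]
LOAD_CONST 10    [29, 73, 10]
BINARY_SUBTRACT  [29, 63]
UNARY_NEGATIVE   [29, -63]
BINARY_SUBTRACT  [92]

92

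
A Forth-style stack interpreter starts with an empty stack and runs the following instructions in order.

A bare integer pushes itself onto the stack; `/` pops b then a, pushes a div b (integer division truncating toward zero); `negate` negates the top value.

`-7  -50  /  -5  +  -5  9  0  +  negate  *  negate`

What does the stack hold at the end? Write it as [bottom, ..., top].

[-5, -45]

-7     : [-7]
-50    : [-7, -50]
/      : [0]
-5     : [0, -5]
+      : [-5]
-5     : [-5, -5]
9      : [-5, -5, 9]
0      : [-5, -5, 9, 0]
+      : [-5, -5, 9]
negate : [-5, -5, -9]
*      : [-5, 45]
negate : [-5, -45]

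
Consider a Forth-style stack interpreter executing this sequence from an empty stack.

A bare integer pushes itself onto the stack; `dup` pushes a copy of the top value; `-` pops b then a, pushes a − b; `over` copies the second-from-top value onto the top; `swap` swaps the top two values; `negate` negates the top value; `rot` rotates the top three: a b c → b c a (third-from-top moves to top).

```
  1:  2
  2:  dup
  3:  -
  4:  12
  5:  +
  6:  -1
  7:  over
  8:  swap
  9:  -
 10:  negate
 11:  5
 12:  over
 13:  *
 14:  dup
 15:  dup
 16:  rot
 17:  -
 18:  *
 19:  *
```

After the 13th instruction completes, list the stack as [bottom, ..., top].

2      -> 2
dup    -> 2 2
-      -> 0
12     -> 0 12
+      -> 12
-1     -> 12 -1
over   -> 12 -1 12
swap   -> 12 12 -1
-      -> 12 13
negate -> 12 -13
5      -> 12 -13 5
over   -> 12 -13 5 -13
*      -> 12 -13 -65

[12, -13, -65]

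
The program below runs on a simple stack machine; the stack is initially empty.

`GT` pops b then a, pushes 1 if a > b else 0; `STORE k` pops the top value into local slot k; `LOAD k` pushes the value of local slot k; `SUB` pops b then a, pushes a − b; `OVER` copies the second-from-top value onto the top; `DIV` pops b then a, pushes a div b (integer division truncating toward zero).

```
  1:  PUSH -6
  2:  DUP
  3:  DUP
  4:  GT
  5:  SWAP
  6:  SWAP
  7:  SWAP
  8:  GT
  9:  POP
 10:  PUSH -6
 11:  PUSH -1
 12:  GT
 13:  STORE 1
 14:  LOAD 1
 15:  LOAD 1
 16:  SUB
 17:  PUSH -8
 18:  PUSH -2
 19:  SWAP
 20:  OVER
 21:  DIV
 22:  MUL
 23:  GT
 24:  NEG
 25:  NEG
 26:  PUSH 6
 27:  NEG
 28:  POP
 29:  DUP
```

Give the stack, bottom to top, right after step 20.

PUSH -6 -> -6
DUP     -> -6 -6
DUP     -> -6 -6 -6
GT      -> -6 0
SWAP    -> 0 -6
SWAP    -> -6 0
SWAP    -> 0 -6
GT      -> 1
POP     -> (empty)
PUSH -6 -> -6
PUSH -1 -> -6 -1
GT      -> 0
STORE 1 -> (empty)
LOAD 1  -> 0
LOAD 1  -> 0 0
SUB     -> 0
PUSH -8 -> 0 -8
PUSH -2 -> 0 -8 -2
SWAP    -> 0 -2 -8
OVER    -> 0 -2 -8 -2

[0, -2, -8, -2]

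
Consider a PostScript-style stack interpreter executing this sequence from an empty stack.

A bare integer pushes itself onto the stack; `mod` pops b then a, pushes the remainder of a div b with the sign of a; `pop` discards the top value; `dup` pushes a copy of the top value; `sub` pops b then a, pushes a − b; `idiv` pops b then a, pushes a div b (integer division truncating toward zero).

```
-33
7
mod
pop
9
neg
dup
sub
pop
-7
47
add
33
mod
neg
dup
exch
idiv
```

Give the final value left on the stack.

-33  -> [-33]
7    -> [-33, 7]
mod  -> [-5]
pop  -> []
9    -> [9]
neg  -> [-9]
dup  -> [-9, -9]
sub  -> [0]
pop  -> []
-7   -> [-7]
47   -> [-7, 47]
add  -> [40]
33   -> [40, 33]
mod  -> [7]
neg  -> [-7]
dup  -> [-7, -7]
exch -> [-7, -7]
idiv -> [1]

1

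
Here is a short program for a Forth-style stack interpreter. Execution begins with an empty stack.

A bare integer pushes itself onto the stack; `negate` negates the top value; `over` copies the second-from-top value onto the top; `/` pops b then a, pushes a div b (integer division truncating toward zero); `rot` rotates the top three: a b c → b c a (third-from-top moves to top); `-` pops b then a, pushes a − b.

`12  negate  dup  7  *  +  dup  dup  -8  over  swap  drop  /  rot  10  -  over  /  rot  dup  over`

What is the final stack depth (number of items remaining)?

12     -> [12]
negate -> [-12]
dup    -> [-12, -12]
7      -> [-12, -12, 7]
*      -> [-12, -84]
+      -> [-96]
dup    -> [-96, -96]
dup    -> [-96, -96, -96]
-8     -> [-96, -96, -96, -8]
over   -> [-96, -96, -96, -8, -96]
swap   -> [-96, -96, -96, -96, -8]
drop   -> [-96, -96, -96, -96]
/      -> [-96, -96, 1]
rot    -> [-96, 1, -96]
10     -> [-96, 1, -96, 10]
-      -> [-96, 1, -106]
over   -> [-96, 1, -106, 1]
/      -> [-96, 1, -106]
rot    -> [1, -106, -96]
dup    -> [1, -106, -96, -96]
over   -> [1, -106, -96, -96, -96]

5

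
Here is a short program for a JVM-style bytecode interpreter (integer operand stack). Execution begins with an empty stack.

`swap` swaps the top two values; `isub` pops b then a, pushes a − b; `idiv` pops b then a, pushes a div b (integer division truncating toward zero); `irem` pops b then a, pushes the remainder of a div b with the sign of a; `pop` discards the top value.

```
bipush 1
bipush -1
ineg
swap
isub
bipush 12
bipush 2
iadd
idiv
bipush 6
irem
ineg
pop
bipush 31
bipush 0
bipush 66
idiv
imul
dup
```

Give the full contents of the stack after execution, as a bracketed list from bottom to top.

bipush 1  : [1]
bipush -1 : [1, -1]
ineg      : [1, 1]
swap      : [1, 1]
isub      : [0]
bipush 12 : [0, 12]
bipush 2  : [0, 12, 2]
iadd      : [0, 14]
idiv      : [0]
bipush 6  : [0, 6]
irem      : [0]
ineg      : [0]
pop       : []
bipush 31 : [31]
bipush 0  : [31, 0]
bipush 66 : [31, 0, 66]
idiv      : [31, 0]
imul      : [0]
dup       : [0, 0]

[0, 0]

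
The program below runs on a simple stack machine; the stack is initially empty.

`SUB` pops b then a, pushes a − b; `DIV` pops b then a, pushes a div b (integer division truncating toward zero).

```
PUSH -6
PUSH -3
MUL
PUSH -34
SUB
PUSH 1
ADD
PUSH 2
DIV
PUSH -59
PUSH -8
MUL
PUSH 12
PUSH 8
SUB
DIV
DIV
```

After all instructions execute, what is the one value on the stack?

0

PUSH -6   [-6]
PUSH -3   [-6, -3]
MUL       [18]
PUSH -34  [18, -34]
SUB       [52]
PUSH 1    [52, 1]
ADD       [53]
PUSH 2    [53, 2]
DIV       [26]
PUSH -59  [26, -59]
PUSH -8   [26, -59, -8]
MUL       [26, 472]
PUSH 12   [26, 472, 12]
PUSH 8    [26, 472, 12, 8]
SUB       [26, 472, 4]
DIV       [26, 118]
DIV       [0]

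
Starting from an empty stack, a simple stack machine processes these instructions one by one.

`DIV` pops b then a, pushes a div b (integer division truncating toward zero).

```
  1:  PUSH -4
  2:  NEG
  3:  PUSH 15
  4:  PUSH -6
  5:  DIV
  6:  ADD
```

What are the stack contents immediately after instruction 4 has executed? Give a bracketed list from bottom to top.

PUSH -4 → -4
NEG     → 4
PUSH 15 → 4 15
PUSH -6 → 4 15 -6

[4, 15, -6]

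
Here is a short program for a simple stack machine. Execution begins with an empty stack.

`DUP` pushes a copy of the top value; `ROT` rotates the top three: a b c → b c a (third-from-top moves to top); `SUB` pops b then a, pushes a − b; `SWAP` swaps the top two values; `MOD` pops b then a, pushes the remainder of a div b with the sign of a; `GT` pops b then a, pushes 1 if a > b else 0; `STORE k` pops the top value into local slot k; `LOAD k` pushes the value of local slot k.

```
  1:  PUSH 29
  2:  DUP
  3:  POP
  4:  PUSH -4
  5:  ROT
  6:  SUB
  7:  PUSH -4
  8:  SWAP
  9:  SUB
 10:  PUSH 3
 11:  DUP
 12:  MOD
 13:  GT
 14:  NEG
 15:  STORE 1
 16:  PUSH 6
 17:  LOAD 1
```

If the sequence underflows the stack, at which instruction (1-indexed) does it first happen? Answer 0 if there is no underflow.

5

PUSH 29 : [29]
DUP     : [29, 29]
POP     : [29]
PUSH -4 : [29, -4]
ROT  — needs 3 operands, stack has 2 → underflow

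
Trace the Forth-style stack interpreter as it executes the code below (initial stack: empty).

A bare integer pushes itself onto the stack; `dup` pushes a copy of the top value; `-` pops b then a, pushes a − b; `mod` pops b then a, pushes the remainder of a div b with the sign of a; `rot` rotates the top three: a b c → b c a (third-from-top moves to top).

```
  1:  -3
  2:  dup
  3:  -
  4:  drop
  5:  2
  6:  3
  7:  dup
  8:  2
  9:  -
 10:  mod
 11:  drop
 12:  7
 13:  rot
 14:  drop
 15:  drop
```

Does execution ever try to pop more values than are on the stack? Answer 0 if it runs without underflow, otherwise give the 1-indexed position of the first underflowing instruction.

-3   → -3
dup  → -3 -3
-    → 0
drop → (empty)
2    → 2
3    → 2 3
dup  → 2 3 3
2    → 2 3 3 2
-    → 2 3 1
mod  → 2 0
drop → 2
7    → 2 7
rot  — needs 3 operands, stack has 2 → underflow

13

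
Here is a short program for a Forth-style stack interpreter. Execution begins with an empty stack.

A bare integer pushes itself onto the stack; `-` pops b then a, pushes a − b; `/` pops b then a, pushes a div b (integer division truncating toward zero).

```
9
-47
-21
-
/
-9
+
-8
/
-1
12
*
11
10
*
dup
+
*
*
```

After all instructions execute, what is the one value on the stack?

-2640

9   → [9]
-47 → [9, -47]
-21 → [9, -47, -21]
-   → [9, -26]
/   → [0]
-9  → [0, -9]
+   → [-9]
-8  → [-9, -8]
/   → [1]
-1  → [1, -1]
12  → [1, -1, 12]
*   → [1, -12]
11  → [1, -12, 11]
10  → [1, -12, 11, 10]
*   → [1, -12, 110]
dup → [1, -12, 110, 110]
+   → [1, -12, 220]
*   → [1, -2640]
*   → [-2640]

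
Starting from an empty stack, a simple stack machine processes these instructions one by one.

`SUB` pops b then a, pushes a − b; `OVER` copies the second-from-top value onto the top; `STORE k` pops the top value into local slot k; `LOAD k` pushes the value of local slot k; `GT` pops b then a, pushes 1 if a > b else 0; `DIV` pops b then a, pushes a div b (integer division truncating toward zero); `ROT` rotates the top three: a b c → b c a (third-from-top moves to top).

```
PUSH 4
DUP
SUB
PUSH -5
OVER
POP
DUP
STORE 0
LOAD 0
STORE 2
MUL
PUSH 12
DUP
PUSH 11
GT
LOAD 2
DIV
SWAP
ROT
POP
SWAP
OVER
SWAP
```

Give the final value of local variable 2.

-5

PUSH 4  : [4]
DUP     : [4, 4]
SUB     : [0]
PUSH -5 : [0, -5]
OVER    : [0, -5, 0]
POP     : [0, -5]
DUP     : [0, -5, -5]
STORE 0 : [0, -5]
LOAD 0  : [0, -5, -5]
STORE 2 : [0, -5]
MUL     : [0]
PUSH 12 : [0, 12]
DUP     : [0, 12, 12]
PUSH 11 : [0, 12, 12, 11]
GT      : [0, 12, 1]
LOAD 2  : [0, 12, 1, -5]
DIV     : [0, 12, 0]
SWAP    : [0, 0, 12]
ROT     : [0, 12, 0]
POP     : [0, 12]
SWAP    : [12, 0]
OVER    : [12, 0, 12]
SWAP    : [12, 12, 0]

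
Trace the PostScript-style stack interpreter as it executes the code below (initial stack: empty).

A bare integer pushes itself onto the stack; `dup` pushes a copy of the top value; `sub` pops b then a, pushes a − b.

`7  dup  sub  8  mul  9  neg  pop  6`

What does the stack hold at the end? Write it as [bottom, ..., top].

[0, 6]

7   : 7
dup : 7 7
sub : 0
8   : 0 8
mul : 0
9   : 0 9
neg : 0 -9
pop : 0
6   : 0 6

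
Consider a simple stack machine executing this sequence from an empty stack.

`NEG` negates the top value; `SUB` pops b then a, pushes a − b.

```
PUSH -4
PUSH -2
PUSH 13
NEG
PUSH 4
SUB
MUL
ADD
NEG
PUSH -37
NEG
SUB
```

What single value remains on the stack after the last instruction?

-67

PUSH -4  -> [-4]
PUSH -2  -> [-4, -2]
PUSH 13  -> [-4, -2, 13]
NEG      -> [-4, -2, -13]
PUSH 4   -> [-4, -2, -13, 4]
SUB      -> [-4, -2, -17]
MUL      -> [-4, 34]
ADD      -> [30]
NEG      -> [-30]
PUSH -37 -> [-30, -37]
NEG      -> [-30, 37]
SUB      -> [-67]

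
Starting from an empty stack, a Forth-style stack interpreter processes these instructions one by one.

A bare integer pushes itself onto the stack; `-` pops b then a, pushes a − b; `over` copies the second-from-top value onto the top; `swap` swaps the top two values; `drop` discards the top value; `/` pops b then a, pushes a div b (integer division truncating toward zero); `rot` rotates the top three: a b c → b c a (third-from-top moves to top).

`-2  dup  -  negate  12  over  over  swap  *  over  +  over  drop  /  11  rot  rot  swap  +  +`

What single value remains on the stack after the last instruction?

-2     : [-2]
dup    : [-2, -2]
-      : [0]
negate : [0]
12     : [0, 12]
over   : [0, 12, 0]
over   : [0, 12, 0, 12]
swap   : [0, 12, 12, 0]
*      : [0, 12, 0]
over   : [0, 12, 0, 12]
+      : [0, 12, 12]
over   : [0, 12, 12, 12]
drop   : [0, 12, 12]
/      : [0, 1]
11     : [0, 1, 11]
rot    : [1, 11, 0]
rot    : [11, 0, 1]
swap   : [11, 1, 0]
+      : [11, 1]
+      : [12]

12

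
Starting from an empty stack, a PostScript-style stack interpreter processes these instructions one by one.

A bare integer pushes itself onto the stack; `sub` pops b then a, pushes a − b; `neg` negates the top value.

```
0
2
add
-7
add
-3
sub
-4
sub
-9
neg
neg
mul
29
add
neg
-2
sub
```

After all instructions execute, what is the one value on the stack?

-9

0   : [0]
2   : [0, 2]
add : [2]
-7  : [2, -7]
add : [-5]
-3  : [-5, -3]
sub : [-2]
-4  : [-2, -4]
sub : [2]
-9  : [2, -9]
neg : [2, 9]
neg : [2, -9]
mul : [-18]
29  : [-18, 29]
add : [11]
neg : [-11]
-2  : [-11, -2]
sub : [-9]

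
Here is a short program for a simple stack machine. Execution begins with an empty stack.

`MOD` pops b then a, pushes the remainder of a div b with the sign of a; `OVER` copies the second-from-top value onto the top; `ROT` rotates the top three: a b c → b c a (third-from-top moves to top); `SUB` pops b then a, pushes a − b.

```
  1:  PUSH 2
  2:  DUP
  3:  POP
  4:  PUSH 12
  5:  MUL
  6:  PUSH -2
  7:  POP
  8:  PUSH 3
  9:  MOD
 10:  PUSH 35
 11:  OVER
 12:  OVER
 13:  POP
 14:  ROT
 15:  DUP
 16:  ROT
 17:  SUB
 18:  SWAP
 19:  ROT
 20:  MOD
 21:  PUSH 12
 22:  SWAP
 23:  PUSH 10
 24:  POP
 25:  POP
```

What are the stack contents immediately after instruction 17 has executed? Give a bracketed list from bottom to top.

[35, 0, 0]

PUSH 2   2
DUP      2 2
POP      2
PUSH 12  2 12
MUL      24
PUSH -2  24 -2
POP      24
PUSH 3   24 3
MOD      0
PUSH 35  0 35
OVER     0 35 0
OVER     0 35 0 35
POP      0 35 0
ROT      35 0 0
DUP      35 0 0 0
ROT      35 0 0 0
SUB      35 0 0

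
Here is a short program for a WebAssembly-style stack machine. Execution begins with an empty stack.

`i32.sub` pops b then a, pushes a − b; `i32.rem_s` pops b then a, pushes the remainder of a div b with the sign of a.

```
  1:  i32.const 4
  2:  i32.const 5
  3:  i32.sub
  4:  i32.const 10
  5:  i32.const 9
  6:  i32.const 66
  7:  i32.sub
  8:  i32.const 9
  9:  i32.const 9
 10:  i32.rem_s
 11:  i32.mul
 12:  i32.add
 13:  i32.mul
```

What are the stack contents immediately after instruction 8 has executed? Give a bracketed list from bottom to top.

[-1, 10, -57, 9]

i32.const 4  → [4]
i32.const 5  → [4, 5]
i32.sub      → [-1]
i32.const 10 → [-1, 10]
i32.const 9  → [-1, 10, 9]
i32.const 66 → [-1, 10, 9, 66]
i32.sub      → [-1, 10, -57]
i32.const 9  → [-1, 10, -57, 9]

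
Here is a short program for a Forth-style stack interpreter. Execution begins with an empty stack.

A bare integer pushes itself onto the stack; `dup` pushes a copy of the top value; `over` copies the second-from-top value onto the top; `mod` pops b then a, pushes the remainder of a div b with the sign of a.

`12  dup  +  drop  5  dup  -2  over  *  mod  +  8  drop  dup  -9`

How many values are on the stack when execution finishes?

3

12   -> [12]
dup  -> [12, 12]
+    -> [24]
drop -> []
5    -> [5]
dup  -> [5, 5]
-2   -> [5, 5, -2]
over -> [5, 5, -2, 5]
*    -> [5, 5, -10]
mod  -> [5, 5]
+    -> [10]
8    -> [10, 8]
drop -> [10]
dup  -> [10, 10]
-9   -> [10, 10, -9]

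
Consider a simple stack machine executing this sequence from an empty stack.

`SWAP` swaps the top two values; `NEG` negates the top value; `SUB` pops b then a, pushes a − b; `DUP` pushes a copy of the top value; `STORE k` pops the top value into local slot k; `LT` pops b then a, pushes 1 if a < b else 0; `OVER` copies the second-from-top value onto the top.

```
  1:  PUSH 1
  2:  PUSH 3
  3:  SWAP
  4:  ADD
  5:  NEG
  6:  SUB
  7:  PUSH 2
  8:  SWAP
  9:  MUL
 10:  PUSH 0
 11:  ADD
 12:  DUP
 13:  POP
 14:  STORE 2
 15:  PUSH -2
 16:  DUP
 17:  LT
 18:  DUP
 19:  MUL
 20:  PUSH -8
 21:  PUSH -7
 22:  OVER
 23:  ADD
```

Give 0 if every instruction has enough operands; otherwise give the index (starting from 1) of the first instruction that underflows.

PUSH 1 -> 1
PUSH 3 -> 1 3
SWAP   -> 3 1
ADD    -> 4
NEG    -> -4
SUB  — needs 2 operands, stack has 1 → underflow

6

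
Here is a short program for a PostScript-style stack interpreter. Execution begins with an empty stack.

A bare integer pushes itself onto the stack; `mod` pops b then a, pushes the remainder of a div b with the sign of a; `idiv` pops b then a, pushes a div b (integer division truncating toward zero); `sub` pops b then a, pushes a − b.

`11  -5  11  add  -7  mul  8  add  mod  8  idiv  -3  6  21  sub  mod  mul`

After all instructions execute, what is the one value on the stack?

-3

11   → 11
-5   → 11 -5
11   → 11 -5 11
add  → 11 6
-7   → 11 6 -7
mul  → 11 -42
8    → 11 -42 8
add  → 11 -34
mod  → 11
8    → 11 8
idiv → 1
-3   → 1 -3
6    → 1 -3 6
21   → 1 -3 6 21
sub  → 1 -3 -15
mod  → 1 -3
mul  → -3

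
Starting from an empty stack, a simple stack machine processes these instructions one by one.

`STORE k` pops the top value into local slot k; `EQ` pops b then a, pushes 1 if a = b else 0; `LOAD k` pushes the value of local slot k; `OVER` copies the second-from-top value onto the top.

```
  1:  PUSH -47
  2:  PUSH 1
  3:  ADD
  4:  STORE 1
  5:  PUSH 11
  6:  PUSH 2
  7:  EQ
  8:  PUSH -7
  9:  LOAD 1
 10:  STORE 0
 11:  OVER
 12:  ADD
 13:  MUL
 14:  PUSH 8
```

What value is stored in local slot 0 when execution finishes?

PUSH -47 → -47
PUSH 1   → -47 1
ADD      → -46
STORE 1  → (empty)
PUSH 11  → 11
PUSH 2   → 11 2
EQ       → 0
PUSH -7  → 0 -7
LOAD 1   → 0 -7 -46
STORE 0  → 0 -7
OVER     → 0 -7 0
ADD      → 0 -7
MUL      → 0
PUSH 8   → 0 8

-46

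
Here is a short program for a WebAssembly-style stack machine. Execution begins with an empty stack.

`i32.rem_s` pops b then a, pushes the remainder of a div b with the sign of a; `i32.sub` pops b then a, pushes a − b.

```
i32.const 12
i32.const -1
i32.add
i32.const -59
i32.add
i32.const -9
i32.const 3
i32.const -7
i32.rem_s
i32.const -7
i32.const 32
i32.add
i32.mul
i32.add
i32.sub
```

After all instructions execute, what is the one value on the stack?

i32.const 12  -> [12]
i32.const -1  -> [12, -1]
i32.add       -> [11]
i32.const -59 -> [11, -59]
i32.add       -> [-48]
i32.const -9  -> [-48, -9]
i32.const 3   -> [-48, -9, 3]
i32.const -7  -> [-48, -9, 3, -7]
i32.rem_s     -> [-48, -9, 3]
i32.const -7  -> [-48, -9, 3, -7]
i32.const 32  -> [-48, -9, 3, -7, 32]
i32.add       -> [-48, -9, 3, 25]
i32.mul       -> [-48, -9, 75]
i32.add       -> [-48, 66]
i32.sub       -> [-114]

-114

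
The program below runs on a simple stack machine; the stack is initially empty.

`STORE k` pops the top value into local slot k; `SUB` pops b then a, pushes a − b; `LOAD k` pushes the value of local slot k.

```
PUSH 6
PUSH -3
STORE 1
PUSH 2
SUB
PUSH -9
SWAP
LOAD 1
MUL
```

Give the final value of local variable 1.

PUSH 6  → [6]
PUSH -3 → [6, -3]
STORE 1 → [6]
PUSH 2  → [6, 2]
SUB     → [4]
PUSH -9 → [4, -9]
SWAP    → [-9, 4]
LOAD 1  → [-9, 4, -3]
MUL     → [-9, -12]

-3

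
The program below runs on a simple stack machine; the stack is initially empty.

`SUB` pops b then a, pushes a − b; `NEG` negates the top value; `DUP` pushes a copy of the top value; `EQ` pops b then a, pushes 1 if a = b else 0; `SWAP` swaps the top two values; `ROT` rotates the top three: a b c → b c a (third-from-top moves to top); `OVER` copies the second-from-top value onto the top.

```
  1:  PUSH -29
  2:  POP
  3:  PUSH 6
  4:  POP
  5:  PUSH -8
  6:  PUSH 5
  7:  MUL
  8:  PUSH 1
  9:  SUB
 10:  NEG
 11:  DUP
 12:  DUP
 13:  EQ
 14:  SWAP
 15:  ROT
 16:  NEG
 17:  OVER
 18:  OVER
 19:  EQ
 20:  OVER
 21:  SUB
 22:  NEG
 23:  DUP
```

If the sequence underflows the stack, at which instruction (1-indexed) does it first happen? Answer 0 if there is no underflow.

PUSH -29 → [-29]
POP      → []
PUSH 6   → [6]
POP      → []
PUSH -8  → [-8]
PUSH 5   → [-8, 5]
MUL      → [-40]
PUSH 1   → [-40, 1]
SUB      → [-41]
NEG      → [41]
DUP      → [41, 41]
DUP      → [41, 41, 41]
EQ       → [41, 1]
SWAP     → [1, 41]
ROT  — needs 3 operands, stack has 2 → underflow

15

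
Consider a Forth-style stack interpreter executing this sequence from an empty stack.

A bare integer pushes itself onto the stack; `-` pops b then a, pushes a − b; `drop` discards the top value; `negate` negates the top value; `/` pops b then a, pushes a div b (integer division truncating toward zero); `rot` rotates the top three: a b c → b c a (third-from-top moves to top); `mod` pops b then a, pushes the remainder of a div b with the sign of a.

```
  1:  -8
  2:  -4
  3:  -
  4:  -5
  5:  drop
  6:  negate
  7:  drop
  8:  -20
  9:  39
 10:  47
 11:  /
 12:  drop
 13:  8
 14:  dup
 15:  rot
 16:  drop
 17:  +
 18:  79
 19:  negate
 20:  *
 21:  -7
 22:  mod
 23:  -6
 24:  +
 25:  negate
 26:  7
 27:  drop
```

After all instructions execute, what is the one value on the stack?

10

-8     : [-8]
-4     : [-8, -4]
-      : [-4]
-5     : [-4, -5]
drop   : [-4]
negate : [4]
drop   : []
-20    : [-20]
39     : [-20, 39]
47     : [-20, 39, 47]
/      : [-20, 0]
drop   : [-20]
8      : [-20, 8]
dup    : [-20, 8, 8]
rot    : [8, 8, -20]
drop   : [8, 8]
+      : [16]
79     : [16, 79]
negate : [16, -79]
*      : [-1264]
-7     : [-1264, -7]
mod    : [-4]
-6     : [-4, -6]
+      : [-10]
negate : [10]
7      : [10, 7]
drop   : [10]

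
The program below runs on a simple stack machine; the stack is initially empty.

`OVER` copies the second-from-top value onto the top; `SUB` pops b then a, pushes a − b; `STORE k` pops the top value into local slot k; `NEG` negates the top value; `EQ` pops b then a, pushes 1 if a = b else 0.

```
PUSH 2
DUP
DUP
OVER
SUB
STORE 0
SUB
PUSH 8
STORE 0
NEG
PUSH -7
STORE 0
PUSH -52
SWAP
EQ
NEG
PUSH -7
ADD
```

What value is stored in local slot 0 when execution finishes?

PUSH 2    2
DUP       2 2
DUP       2 2 2
OVER      2 2 2 2
SUB       2 2 0
STORE 0   2 2
SUB       0
PUSH 8    0 8
STORE 0   0
NEG       0
PUSH -7   0 -7
STORE 0   0
PUSH -52  0 -52
SWAP      -52 0
EQ        0
NEG       0
PUSH -7   0 -7
ADD       -7

-7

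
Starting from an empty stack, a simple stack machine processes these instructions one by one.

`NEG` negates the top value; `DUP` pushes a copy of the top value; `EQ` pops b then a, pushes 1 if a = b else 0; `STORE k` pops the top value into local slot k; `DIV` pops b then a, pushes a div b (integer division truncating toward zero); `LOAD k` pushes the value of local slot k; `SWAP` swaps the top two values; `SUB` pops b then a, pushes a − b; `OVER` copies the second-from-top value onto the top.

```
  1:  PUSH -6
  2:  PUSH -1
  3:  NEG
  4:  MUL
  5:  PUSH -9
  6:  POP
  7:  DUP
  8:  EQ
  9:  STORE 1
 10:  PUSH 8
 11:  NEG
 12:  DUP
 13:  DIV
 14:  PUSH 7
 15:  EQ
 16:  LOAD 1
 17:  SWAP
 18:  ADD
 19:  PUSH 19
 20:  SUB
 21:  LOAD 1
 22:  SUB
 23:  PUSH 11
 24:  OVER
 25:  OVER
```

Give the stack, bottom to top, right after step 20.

[-18]

PUSH -6 -> -6
PUSH -1 -> -6 -1
NEG     -> -6 1
MUL     -> -6
PUSH -9 -> -6 -9
POP     -> -6
DUP     -> -6 -6
EQ      -> 1
STORE 1 -> (empty)
PUSH 8  -> 8
NEG     -> -8
DUP     -> -8 -8
DIV     -> 1
PUSH 7  -> 1 7
EQ      -> 0
LOAD 1  -> 0 1
SWAP    -> 1 0
ADD     -> 1
PUSH 19 -> 1 19
SUB     -> -18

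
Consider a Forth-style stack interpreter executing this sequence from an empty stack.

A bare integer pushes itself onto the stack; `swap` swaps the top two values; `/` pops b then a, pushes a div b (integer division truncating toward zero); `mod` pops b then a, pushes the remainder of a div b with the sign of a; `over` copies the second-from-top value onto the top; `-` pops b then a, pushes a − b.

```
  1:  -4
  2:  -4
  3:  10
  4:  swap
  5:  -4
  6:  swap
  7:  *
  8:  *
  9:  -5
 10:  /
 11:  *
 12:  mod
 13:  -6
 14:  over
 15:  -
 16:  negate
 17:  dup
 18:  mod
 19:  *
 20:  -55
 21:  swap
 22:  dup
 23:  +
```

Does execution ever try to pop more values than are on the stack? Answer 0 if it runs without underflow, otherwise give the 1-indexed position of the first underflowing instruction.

-4   → -4
-4   → -4 -4
10   → -4 -4 10
swap → -4 10 -4
-4   → -4 10 -4 -4
swap → -4 10 -4 -4
*    → -4 10 16
*    → -4 160
-5   → -4 160 -5
/    → -4 -32
*    → 128
mod  — needs 2 operands, stack has 1 → underflow

12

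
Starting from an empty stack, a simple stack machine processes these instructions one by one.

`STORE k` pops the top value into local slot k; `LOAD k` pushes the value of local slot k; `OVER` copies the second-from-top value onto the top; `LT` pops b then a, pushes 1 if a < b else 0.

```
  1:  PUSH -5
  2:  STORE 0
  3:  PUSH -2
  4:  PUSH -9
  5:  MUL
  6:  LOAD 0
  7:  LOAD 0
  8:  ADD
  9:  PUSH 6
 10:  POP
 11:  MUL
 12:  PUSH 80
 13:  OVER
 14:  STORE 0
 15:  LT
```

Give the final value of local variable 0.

-180

PUSH -5 → -5
STORE 0 → (empty)
PUSH -2 → -2
PUSH -9 → -2 -9
MUL     → 18
LOAD 0  → 18 -5
LOAD 0  → 18 -5 -5
ADD     → 18 -10
PUSH 6  → 18 -10 6
POP     → 18 -10
MUL     → -180
PUSH 80 → -180 80
OVER    → -180 80 -180
STORE 0 → -180 80
LT      → 1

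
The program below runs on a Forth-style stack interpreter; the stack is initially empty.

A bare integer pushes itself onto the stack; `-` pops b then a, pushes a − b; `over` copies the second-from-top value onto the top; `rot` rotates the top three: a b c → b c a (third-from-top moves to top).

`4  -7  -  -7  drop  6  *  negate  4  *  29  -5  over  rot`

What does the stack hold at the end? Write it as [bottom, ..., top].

[-264, -5, 29, 29]

4      → 4
-7     → 4 -7
-      → 11
-7     → 11 -7
drop   → 11
6      → 11 6
*      → 66
negate → -66
4      → -66 4
*      → -264
29     → -264 29
-5     → -264 29 -5
over   → -264 29 -5 29
rot    → -264 -5 29 29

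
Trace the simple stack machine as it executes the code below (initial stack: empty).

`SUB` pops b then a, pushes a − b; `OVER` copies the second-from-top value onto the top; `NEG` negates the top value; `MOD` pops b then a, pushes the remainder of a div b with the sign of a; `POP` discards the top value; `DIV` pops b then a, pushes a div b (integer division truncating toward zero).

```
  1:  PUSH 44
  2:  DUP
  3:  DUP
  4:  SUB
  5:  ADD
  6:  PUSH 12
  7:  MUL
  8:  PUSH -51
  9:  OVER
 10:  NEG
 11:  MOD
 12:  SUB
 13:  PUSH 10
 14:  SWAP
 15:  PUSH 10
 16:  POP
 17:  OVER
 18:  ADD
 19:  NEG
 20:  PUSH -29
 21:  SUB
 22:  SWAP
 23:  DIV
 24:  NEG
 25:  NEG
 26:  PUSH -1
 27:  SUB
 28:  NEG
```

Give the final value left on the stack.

PUSH 44  -> [44]
DUP      -> [44, 44]
DUP      -> [44, 44, 44]
SUB      -> [44, 0]
ADD      -> [44]
PUSH 12  -> [44, 12]
MUL      -> [528]
PUSH -51 -> [528, -51]
OVER     -> [528, -51, 528]
NEG      -> [528, -51, -528]
MOD      -> [528, -51]
SUB      -> [579]
PUSH 10  -> [579, 10]
SWAP     -> [10, 579]
PUSH 10  -> [10, 579, 10]
POP      -> [10, 579]
OVER     -> [10, 579, 10]
ADD      -> [10, 589]
NEG      -> [10, -589]
PUSH -29 -> [10, -589, -29]
SUB      -> [10, -560]
SWAP     -> [-560, 10]
DIV      -> [-56]
NEG      -> [56]
NEG      -> [-56]
PUSH -1  -> [-56, -1]
SUB      -> [-55]
NEG      -> [55]

55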